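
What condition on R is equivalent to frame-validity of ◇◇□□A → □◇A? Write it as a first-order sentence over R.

This is a Sahlqvist (Geach-type) schema ◇^2□^2A → □^1◇^1A.
Minimal-valuation argument: fix x; take any y with xR^2y and any z with xR^1z. Set V(A) to the set of worlds R-reachable from y in exactly 2 steps. Then □^2A holds at y, so the antecedent holds at x; validity forces ◇^1A at z, giving a w with zR^1w and yR^2w.
First-order correspondent: ∀x ∀y ∀z ((xR²y ∧ xRz) → ∃w (yR²w ∧ zRw)).

∀x ∀y ∀z ((xR²y ∧ xRz) → ∃w (yR²w ∧ zRw))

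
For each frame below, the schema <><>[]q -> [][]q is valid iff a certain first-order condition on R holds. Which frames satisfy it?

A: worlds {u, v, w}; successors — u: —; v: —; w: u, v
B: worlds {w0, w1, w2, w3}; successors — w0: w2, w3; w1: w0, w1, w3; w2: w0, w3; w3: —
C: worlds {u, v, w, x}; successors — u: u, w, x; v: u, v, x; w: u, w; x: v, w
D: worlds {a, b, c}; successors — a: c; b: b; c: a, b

A

This is the axiom for a generalized confluence (Geach) condition; its first-order frame correspondent is forall x forall y forall z ((x R^2 y & x R^2 z) -> exists w (yRw & z = w)).
A: holds.
B: fails — w0R²w0, w0R²w0 but no w with w0Rw and w0=w.
C: fails — uR²u, uR²v but no t with uRt and v=t.
D: fails — aR²a, aR²a but no w with aRw and a=w.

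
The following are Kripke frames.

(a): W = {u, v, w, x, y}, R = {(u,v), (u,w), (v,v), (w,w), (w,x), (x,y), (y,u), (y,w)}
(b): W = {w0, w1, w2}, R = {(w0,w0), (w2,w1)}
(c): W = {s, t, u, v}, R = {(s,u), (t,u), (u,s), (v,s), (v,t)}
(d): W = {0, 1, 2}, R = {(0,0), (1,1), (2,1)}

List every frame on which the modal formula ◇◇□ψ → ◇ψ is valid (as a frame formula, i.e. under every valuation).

(b), (c), (d)

The schema corresponds to a generalized confluence (Geach) condition: ∀x ∀y (xR²y → ∃w (yRw ∧ xRw)).
(a): fails — uR²x but no t with xRt and uRt.
(b): ✓.
(c): ✓.
(d): ✓.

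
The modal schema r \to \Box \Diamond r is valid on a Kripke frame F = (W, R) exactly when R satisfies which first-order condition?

Suppose r→□◇r is valid. Take Rxy and set V(r)={x}. Then r at x, so □◇r at x, so ◇r at y, so some z with Ryz has r; z=x, i.e. Ryx.
Conversely, on a frame with symmetry the schema holds at every world under every valuation.
So the correspondent is symmetry.

symmetry: \forall x \forall y (Rxy \to Ryx)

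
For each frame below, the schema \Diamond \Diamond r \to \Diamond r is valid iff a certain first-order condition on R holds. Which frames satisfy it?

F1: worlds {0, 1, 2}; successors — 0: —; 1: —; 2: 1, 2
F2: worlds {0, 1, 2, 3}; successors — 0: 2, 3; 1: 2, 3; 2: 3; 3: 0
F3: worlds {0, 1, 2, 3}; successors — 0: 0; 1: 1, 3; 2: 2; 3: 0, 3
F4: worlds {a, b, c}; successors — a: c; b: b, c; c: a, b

The schema corresponds to transitivity: \forall x \forall y \forall z (Rxy \wedge Ryz \to Rxz).
F1: ✓.
F2: fails — R23 and R30 but not R20.
F3: fails — R13 and R30 but not R10.
F4: fails — Rbc and Rca but not Rba.
Valid on: F1.

F1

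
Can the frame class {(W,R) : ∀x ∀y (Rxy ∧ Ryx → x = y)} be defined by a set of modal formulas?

Modal frame validity is preserved under surjective bounded morphisms.
The 4-cycle (worlds s,t,u,v with s→t→u→v→s) is antisymmetric. Sending even-indexed worlds to • and odd-indexed worlds to ∘ is a surjective bounded morphism onto the two-world frame with •↔∘, which is not antisymmetric.
So the class is not modally definable.

Not definable by any modal formula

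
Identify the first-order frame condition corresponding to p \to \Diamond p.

Reflexivity

This schema is equivalent to the T axiom □p → p.
Its frame correspondent is reflexivity — \forall x Rxx.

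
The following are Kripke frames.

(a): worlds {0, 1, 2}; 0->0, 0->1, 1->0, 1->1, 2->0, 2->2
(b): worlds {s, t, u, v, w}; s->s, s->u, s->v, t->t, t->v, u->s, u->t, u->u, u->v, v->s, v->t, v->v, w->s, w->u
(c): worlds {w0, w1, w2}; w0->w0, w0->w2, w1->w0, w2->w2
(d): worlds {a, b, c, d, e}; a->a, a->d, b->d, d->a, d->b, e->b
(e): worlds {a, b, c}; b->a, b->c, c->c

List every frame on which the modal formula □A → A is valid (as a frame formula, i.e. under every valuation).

Frame correspondent (Sahlqvist): ∀x Rxx — i.e. reflexivity.
(a): condition met.
(b): fails — world w does not see itself.
(c): fails — world w1 does not see itself.
(d): fails — world b does not see itself.
(e): fails — world a does not see itself.
Valid on: (a).

(a)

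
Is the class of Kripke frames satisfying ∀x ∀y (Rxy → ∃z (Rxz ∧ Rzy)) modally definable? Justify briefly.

The condition is density. A defining modal formula is □□q → □q.

Yes, by □□q → □q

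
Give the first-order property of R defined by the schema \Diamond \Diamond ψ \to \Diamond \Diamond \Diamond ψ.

This is a Sahlqvist (Geach-type) schema ◇^2□^0ψ → □^0◇^3ψ.
First-order correspondent: \forall x \forall y (x R^2 y \to \exists w (y = w \wedge x R^3 w)).

\forall x \forall y (x R^2 y \to \exists w (y = w \wedge x R^3 w))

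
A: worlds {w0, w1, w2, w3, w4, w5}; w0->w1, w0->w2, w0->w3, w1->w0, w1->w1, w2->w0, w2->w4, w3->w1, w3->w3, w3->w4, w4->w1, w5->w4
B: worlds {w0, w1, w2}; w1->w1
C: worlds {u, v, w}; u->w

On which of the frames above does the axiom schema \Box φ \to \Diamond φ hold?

A

This is the axiom for seriality; its first-order frame correspondent is \forall x \exists y Rxy.
A: satisfies the condition.
B: fails — world w0 has no successor.
C: fails — world v has no successor.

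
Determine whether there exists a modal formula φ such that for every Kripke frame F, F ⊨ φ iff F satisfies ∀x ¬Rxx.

Not modally definable

Modal frame validity is preserved under surjective bounded morphisms.
The 5-cycle (worlds 0,1,2,3,4 with 0→1→2→3→4→0) is irreflexive, and the map sending every world to a single reflexive point • is a surjective bounded morphism (forth: every edge maps to (•,•); back: every world has a successor). So any modal formula valid on the 5-cycle is also valid on the reflexive point, which is not irreflexive.
So the class is not modally definable.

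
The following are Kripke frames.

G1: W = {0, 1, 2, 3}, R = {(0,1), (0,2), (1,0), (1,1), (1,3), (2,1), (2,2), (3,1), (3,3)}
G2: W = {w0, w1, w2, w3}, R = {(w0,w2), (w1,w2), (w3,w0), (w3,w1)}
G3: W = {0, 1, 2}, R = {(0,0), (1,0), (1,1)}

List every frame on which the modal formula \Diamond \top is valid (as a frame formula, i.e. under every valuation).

G1

This is the axiom for seriality; its first-order frame correspondent is \forall x \exists y Rxy.
G1: condition met.
G2: fails — world w2 has no successor.
G3: fails — world 2 has no successor.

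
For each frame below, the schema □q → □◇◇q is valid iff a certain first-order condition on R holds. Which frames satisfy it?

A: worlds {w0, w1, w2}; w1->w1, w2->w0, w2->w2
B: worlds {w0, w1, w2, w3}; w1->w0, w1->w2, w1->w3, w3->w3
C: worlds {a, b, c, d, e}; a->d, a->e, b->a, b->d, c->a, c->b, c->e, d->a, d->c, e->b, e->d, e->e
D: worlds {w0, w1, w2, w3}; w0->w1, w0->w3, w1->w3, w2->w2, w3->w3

C, D

Frame correspondent (Sahlqvist): ∀x ∀z (xRz → ∃w (xRw ∧ zR²w)) — i.e. a generalized confluence (Geach) condition.
A: fails — w2Rw0 but no w with w2Rw and w0R²w.
B: fails — w1Rw0 but no w with w1Rw and w0R²w.
C: holds.
D: holds.
Valid on: C, D.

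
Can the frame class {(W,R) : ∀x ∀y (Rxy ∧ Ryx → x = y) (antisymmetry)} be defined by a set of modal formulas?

Not modally definable

Any modally definable frame class is closed under surjective bounded morphisms.
The 4-cycle (worlds 0,1,2,3 with 0→1→2→3→0) is antisymmetric. Sending even-indexed worlds to • and odd-indexed worlds to ∘ is a surjective bounded morphism onto the two-world frame with •↔∘, which is not antisymmetric.
So the class is not modally definable.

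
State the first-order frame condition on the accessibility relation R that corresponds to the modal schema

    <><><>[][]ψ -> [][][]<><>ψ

forall x forall y forall z ((x R^3 y & x R^3 z) -> exists w (y R^2 w & z R^2 w))

This is a Sahlqvist (Geach-type) schema ◇^3□^2ψ → □^3◇^2ψ.
Minimal-valuation argument: fix x; take any y with xR^3y and any z with xR^3z. Set V(ψ) to the set of worlds R-reachable from y in exactly 2 steps. Then □^2ψ holds at y, so the antecedent holds at x; validity forces ◇^2ψ at z, giving a w with zR^2w and yR^2w.
First-order correspondent: forall x forall y forall z ((x R^3 y & x R^3 z) -> exists w (y R^2 w & z R^2 w)).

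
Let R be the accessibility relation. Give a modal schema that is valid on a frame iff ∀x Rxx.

□p → p

The condition is reflexivity. The T schema □p → p defines it.
Suppose □p→p is valid. At any x set V(p)={w : Rxw}. Then □p holds at x, so p holds at x, i.e. Rxx.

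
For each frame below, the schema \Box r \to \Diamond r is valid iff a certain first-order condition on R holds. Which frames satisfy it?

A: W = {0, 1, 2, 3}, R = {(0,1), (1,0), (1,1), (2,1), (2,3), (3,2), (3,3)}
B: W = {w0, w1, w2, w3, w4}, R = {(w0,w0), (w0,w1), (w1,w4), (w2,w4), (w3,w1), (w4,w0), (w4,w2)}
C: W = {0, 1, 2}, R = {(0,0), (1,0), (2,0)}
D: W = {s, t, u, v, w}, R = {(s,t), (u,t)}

A, B, C

Frame correspondent (Sahlqvist): \forall x \exists y Rxy — i.e. seriality.
A: ✓.
B: ✓.
C: ✓.
D: fails — world t has no successor.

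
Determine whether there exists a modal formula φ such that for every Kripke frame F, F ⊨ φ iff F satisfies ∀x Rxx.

Yes, by □p → p

The condition is reflexivity. A defining modal formula is □p → p.
Suppose □p→p is valid. At any x set V(p)={w : Rxw}. Then □p holds at x, so p holds at x, i.e. Rxx.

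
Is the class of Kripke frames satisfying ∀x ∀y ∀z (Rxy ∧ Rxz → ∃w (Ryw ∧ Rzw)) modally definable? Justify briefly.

Yes: it is convergence, defined by the .2 schema ◇□r → □◇r.
Suppose ◇□r→□◇r is valid. Take Rxy, Rxz and set V(r)={w : Ryw}. Then □r at y so ◇□r at x, so □◇r at x, so ◇r at z, giving w with Rzw and Ryw.

Yes, by ◇□r → □◇r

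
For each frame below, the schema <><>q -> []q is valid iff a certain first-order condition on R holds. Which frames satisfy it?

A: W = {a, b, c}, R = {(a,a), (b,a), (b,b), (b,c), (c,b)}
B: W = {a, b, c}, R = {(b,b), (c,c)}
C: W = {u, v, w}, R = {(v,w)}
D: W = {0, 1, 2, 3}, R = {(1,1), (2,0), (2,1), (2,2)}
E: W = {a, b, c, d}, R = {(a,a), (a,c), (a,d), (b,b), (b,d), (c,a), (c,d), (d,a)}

B, C

Frame correspondent (Sahlqvist): forall x forall y forall z ((x R^2 y & xRz) -> exists w (y = w & z = w)) — i.e. a generalized confluence (Geach) condition.
A: fails — bR²a, bRb but a ≠ b.
B: holds.
C: holds.
D: fails — 2R²0, 2R1 but 0 ≠ 1.
E: fails — aR²a, aRc but a ≠ c.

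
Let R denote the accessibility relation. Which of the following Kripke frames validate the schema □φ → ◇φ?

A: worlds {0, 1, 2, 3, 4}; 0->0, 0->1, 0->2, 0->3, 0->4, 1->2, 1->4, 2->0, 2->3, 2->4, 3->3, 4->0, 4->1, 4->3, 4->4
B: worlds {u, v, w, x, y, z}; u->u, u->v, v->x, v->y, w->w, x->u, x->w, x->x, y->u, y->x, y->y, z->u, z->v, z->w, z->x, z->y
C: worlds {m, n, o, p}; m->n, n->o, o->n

Frame correspondent (Sahlqvist): ∀x ∃y Rxy — i.e. seriality.
A: satisfies the condition.
B: satisfies the condition.
C: fails — world p has no successor.

A, B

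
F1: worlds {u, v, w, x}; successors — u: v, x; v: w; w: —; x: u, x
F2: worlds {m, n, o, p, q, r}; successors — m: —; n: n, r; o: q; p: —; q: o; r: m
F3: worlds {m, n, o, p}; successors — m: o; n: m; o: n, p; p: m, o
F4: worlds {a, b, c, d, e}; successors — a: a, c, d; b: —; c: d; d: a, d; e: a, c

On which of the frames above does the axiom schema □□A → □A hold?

F4

Frame correspondent (Sahlqvist): ∀x ∀y (Rxy → ∃z (Rxz ∧ Rzy)) — i.e. density.
F1: fails — Ruv but no z with Ruz and Rzv.
F2: fails — Rrm but no z with Rrz and Rzm.
F3: fails — Ron but no z with Roz and Rzn.
F4: satisfies the condition.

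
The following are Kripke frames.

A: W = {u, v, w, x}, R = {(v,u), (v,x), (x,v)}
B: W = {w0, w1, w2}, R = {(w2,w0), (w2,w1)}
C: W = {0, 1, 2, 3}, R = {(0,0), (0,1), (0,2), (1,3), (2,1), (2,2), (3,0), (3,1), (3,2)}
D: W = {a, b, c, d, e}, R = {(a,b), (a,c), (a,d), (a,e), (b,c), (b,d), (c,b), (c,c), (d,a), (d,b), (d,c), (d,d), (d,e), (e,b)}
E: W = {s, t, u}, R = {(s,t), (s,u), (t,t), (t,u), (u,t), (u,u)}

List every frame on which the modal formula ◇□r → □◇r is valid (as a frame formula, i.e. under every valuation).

This is the axiom for convergence; its first-order frame correspondent is ∀x ∀y ∀z (Rxy ∧ Rxz → ∃w (Ryw ∧ Rzw)).
A: fails — Rvu and Rvu but u and u have no common successor.
B: fails — Rw2w0 and Rw2w0 but w0 and w0 have no common successor.
C: fails — R00 and R01 but 0 and 1 have no common successor.
D: fails — Rab and Rae but b and e have no common successor.
E: ✓.
Valid on: E.

E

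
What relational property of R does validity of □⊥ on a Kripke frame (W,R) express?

This is the Ver axiom.
It corresponds to emptiness of R: ∀x ∀y ¬Rxy.

emptiness of R: ∀x ∀y ¬Rxy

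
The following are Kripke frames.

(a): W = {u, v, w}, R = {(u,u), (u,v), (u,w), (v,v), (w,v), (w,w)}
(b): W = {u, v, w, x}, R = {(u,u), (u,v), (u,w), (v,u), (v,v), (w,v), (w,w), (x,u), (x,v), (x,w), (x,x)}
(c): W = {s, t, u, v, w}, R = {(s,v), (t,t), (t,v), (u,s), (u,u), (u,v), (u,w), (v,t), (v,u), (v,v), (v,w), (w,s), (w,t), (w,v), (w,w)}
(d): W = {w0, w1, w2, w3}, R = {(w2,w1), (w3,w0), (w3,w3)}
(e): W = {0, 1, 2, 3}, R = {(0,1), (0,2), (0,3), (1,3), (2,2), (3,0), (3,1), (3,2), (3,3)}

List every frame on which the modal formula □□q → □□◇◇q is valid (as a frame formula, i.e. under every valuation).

The schema corresponds to a generalized confluence (Geach) condition: ∀x ∀z (xR²z → ∃w (xR²w ∧ zR²w)).
(a): ✓.
(b): ✓.
(c): ✓.
(d): fails — w3R²w0 but no w with w3R²w and w0R²w.
(e): ✓.
Valid on: (a), (b), (c), (e).

(a), (b), (c), (e)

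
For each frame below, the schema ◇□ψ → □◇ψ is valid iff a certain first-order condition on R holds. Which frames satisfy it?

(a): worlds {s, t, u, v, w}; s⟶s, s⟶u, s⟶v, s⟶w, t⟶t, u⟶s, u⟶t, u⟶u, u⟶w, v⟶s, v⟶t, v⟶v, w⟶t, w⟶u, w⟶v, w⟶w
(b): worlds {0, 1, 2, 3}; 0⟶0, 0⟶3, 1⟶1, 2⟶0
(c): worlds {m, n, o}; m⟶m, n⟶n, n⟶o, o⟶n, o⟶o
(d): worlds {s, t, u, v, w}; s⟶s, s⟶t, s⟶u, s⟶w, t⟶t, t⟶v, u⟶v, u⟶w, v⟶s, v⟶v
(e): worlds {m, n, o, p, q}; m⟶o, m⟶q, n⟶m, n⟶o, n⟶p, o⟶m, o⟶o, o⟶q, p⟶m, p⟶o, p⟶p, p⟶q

This is the axiom for convergence; its first-order frame correspondent is ∀x ∀y ∀z (Rxy ∧ Rxz → ∃w (Ryw ∧ Rzw)).
(a): fails — Rut and Rus but t and s have no common successor.
(b): fails — R00 and R03 but 0 and 3 have no common successor.
(c): ✓.
(d): fails — Rsw and Rsw but w and w have no common successor.
(e): fails — Rmo and Rmq but o and q have no common successor.
Valid on: (c).

(c)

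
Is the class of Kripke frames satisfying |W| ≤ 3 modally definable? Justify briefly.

Not definable by any modal formula

Modal frame validity is preserved under disjoint unions.
Any modal formula valid on each of 4 disjoint one-world frames is valid on their disjoint union (validity is preserved under disjoint unions). Each one-world frame has |W|=1≤3, but the union has |W|=4.
So no modal formula (or set of formulas) defines exactly the |W|≤3 frames.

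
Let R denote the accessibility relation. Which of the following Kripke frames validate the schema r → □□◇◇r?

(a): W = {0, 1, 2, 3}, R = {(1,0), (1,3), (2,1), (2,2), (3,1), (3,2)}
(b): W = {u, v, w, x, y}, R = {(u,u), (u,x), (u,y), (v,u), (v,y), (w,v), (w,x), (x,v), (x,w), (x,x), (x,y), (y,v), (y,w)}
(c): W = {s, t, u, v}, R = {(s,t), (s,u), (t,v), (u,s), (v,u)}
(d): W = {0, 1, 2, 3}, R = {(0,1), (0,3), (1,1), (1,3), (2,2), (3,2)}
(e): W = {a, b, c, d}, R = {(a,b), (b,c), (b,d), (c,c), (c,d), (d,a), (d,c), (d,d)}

This is the axiom for a generalized confluence (Geach) condition; its first-order frame correspondent is ∀x ∀z (xR²z → ∃w (x = w ∧ zR²w)).
(a): fails — 2R²0 but no w with 2=w and 0R²w.
(b): fails — wR²y but no t with w=t and yR²t.
(c): holds.
(d): fails — 0R²1 but no w with 0=w and 1R²w.
(e): fails — bR²a but no w with b=w and aR²w.
Valid on: (c).

(c)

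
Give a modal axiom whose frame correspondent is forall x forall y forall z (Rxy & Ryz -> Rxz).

□s → □□s

The condition is transitivity. The 4 schema □s → □□s defines it.
Suppose □s→□□s is valid. Take Rxy, Ryz and set V(s)={w : Rxw}. Then □s at x, so □□s at x, so □s at y, so s at z, i.e. Rxz.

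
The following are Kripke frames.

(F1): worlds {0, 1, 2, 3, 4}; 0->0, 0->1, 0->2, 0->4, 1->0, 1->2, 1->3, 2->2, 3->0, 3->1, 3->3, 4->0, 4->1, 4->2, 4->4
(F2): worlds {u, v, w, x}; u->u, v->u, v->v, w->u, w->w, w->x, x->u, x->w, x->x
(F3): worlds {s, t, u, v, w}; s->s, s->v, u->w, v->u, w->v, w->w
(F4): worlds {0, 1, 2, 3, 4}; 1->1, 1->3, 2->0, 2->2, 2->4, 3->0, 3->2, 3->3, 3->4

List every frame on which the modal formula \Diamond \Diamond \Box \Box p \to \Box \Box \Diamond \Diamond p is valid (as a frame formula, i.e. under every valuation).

The schema corresponds to a generalized confluence (Geach) condition: \forall x \forall y \forall z ((x R^2 y \wedge x R^2 z) \to \exists w (y R^2 w \wedge z R^2 w)).
(F1): holds.
(F2): holds.
(F3): fails — sR²s, sR²v but no w* with sR²w* and vR²w*.
(F4): fails — 1R²0, 1R²0 but no w with 0R²w and 0R²w.
Valid on: (F1), (F2).

(F1), (F2)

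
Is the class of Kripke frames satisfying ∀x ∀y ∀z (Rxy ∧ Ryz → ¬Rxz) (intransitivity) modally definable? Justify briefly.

Modal frame validity is preserved under surjective bounded morphisms.
The 3-cycle (worlds a,b,c with a→b→c→a) is intransitive. Mapping every world to a single reflexive point • is a surjective bounded morphism; the reflexive point is not intransitive (R••∧R•• but R••).
So the class is not modally definable.

Not modally definable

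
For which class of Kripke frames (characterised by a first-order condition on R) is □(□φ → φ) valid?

This is the T□ axiom.
It corresponds to shift-reflexivity: ∀x ∀y (Rxy → Ryy).

shift-reflexivity: ∀x ∀y (Rxy → Ryy)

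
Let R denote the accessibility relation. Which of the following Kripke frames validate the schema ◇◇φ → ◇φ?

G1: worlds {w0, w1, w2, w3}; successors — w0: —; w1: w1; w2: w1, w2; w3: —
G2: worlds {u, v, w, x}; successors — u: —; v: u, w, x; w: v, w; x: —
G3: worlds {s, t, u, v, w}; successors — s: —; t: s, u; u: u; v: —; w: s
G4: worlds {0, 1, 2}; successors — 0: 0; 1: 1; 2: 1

G1, G3, G4

The schema corresponds to transitivity: ∀x ∀y ∀z (Rxy ∧ Ryz → Rxz).
G1: satisfies the condition.
G2: fails — Rvw and Rwv but not Rvv.
G3: satisfies the condition.
G4: satisfies the condition.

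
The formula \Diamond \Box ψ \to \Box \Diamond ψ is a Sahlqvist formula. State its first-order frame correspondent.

convergence

Suppose ◇□ψ→□◇ψ is valid. Take Rxy, Rxz and set V(ψ)={w : Ryw}. Then □ψ at y so ◇□ψ at x, so □◇ψ at x, so ◇ψ at z, giving w with Rzw and Ryw.
Conversely, on a frame with convergence the schema holds at every world under every valuation.
Frame condition: \forall x \forall y \forall z (Rxy \wedge Rxz \to \exists w (Ryw \wedge Rzw)).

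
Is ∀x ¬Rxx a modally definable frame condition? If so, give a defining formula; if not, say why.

Modal frame validity is preserved under surjective bounded morphisms.
The 3-cycle (worlds s,t,u with s→t→u→s) is irreflexive, and the map sending every world to a single reflexive point • is a surjective bounded morphism (forth: every edge maps to (•,•); back: every world has a successor). So any modal formula valid on the 3-cycle is also valid on the reflexive point, which is not irreflexive.
Hence irreflexivity is not modally definable.

Not definable by any modal formula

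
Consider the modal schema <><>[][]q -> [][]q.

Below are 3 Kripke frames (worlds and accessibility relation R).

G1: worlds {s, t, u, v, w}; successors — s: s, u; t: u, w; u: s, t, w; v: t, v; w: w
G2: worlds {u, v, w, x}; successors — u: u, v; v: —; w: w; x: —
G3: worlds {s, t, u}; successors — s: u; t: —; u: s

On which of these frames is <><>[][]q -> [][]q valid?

G3

This is the axiom for a generalized confluence (Geach) condition; its first-order frame correspondent is forall x forall y forall z ((x R^2 y & x R^2 z) -> exists w (y R^2 w & z = w)).
G1: fails — sR²t, sR²u but no w* with tR²w* and u=w*.
G2: fails — uR²v, uR²u but no t with vR²t and u=t.
G3: ✓.
Valid on: G3.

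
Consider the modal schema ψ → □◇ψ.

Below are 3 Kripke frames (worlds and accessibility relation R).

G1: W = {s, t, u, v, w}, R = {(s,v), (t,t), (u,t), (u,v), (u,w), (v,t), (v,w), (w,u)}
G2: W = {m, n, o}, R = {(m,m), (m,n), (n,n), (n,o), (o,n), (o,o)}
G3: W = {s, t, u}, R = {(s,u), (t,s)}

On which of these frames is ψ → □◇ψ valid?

The schema corresponds to symmetry: ∀x ∀y (Rxy → Ryx).
G1: fails — Ruv but not Rvu.
G2: fails — Rmn but not Rnm.
G3: fails — Rsu but not Rus.

none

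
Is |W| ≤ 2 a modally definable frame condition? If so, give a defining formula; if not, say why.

Not definable by any modal formula

Modal frame validity is preserved under disjoint unions.
Any modal formula valid on each of 3 disjoint one-world frames is valid on their disjoint union (validity is preserved under disjoint unions). Each one-world frame has |W|=1≤2, but the union has |W|=3.
Hence having at most 2 worlds is not modally definable.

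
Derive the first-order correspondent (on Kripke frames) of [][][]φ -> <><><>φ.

forall x exists w (x R^3 w & x R^3 w)

This is a Sahlqvist (Geach-type) schema ◇^0□^3φ → □^0◇^3φ.
Minimal-valuation argument: fix x; take any y with xR^0y and any z with xR^0z. Set V(φ) to the set of worlds R-reachable from y in exactly 3 steps. Then □^3φ holds at y, so the antecedent holds at x; validity forces ◇^3φ at z, giving a w with zR^3w and yR^3w.
First-order correspondent: forall x exists w (x R^3 w & x R^3 w).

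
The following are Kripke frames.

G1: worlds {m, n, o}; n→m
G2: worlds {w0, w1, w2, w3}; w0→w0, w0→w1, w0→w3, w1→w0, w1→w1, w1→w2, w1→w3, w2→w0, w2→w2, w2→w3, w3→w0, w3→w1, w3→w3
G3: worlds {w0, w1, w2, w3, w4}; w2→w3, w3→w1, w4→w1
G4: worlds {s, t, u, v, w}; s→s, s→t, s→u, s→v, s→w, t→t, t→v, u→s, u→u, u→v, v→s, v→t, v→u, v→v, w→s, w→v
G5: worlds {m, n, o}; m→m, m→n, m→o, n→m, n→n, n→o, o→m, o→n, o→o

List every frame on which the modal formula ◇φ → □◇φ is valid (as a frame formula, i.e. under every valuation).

This is the axiom for the Euclidean property; its first-order frame correspondent is ∀x ∀y ∀z (Rxy ∧ Rxz → Ryz).
G1: fails — Rnm and Rnm but not Rmm.
G2: fails — Rw1w0 and Rw1w2 but not Rw0w2.
G3: fails — Rw2w3 and Rw2w3 but not Rw3w3.
G4: fails — Rsv and Rsw but not Rvw.
G5: satisfies the condition.
Valid on: G5.

G5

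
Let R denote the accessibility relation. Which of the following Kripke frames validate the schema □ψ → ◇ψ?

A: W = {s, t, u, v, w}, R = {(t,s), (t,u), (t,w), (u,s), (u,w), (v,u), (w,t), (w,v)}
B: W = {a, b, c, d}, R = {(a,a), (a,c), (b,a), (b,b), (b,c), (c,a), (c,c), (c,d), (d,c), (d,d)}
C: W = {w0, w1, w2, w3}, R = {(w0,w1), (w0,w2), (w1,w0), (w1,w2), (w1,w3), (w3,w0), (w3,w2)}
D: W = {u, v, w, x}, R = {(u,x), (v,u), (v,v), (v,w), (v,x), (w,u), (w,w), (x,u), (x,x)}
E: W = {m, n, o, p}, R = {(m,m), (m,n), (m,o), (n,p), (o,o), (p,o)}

Frame correspondent (Sahlqvist): ∀x ∃y Rxy — i.e. seriality.
A: fails — world s has no successor.
B: ✓.
C: fails — world w2 has no successor.
D: ✓.
E: ✓.
Valid on: B, D, E.

B, D, E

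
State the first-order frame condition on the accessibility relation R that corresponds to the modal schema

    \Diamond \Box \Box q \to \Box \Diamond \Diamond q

This is a Sahlqvist (Geach-type) schema ◇^1□^2q → □^1◇^2q.
Minimal-valuation argument: fix x; take any y with xR^1y and any z with xR^1z. Set V(q) to the set of worlds R-reachable from y in exactly 2 steps. Then □^2q holds at y, so the antecedent holds at x; validity forces ◇^2q at z, giving a w with zR^2w and yR^2w.
First-order correspondent: \forall x \forall y \forall z ((xRy \wedge xRz) \to \exists w (y R^2 w \wedge z R^2 w)).

\forall x \forall y \forall z ((xRy \wedge xRz) \to \exists w (y R^2 w \wedge z R^2 w))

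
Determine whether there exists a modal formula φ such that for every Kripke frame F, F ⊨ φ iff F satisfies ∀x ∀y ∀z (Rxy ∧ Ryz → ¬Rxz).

Modal frame validity is preserved under surjective bounded morphisms.
The 5-cycle (worlds s,t,u,v,w with s→t→u→v→w→s) is intransitive. Mapping every world to a single reflexive point • is a surjective bounded morphism; the reflexive point is not intransitive (R••∧R•• but R••).
So no modal formula (or set of formulas) defines exactly the intransitive frames.

Not definable by any modal formula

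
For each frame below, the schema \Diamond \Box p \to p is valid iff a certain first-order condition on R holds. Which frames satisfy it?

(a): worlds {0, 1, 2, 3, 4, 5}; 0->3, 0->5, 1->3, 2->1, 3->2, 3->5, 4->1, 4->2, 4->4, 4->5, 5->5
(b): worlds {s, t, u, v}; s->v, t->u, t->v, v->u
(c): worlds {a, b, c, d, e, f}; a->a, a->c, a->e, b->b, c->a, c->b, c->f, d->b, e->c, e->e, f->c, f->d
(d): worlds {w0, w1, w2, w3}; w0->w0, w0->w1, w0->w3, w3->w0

none

Frame correspondent (Sahlqvist): \forall x \forall y (Rxy \to Ryx) — i.e. symmetry.
(a): fails — R32 but not R23.
(b): fails — Rtu but not Rut.
(c): fails — Rfd but not Rdf.
(d): fails — Rw0w1 but not Rw1w0.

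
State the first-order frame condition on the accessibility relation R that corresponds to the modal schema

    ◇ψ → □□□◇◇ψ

∀x ∀y ∀z ((xRy ∧ xR³z) → ∃w (y = w ∧ zR²w))

This is a Sahlqvist (Geach-type) schema ◇^1□^0ψ → □^3◇^2ψ.
Minimal-valuation argument: fix x; take any y with xR^1y and any z with xR^3z. Set V(ψ) to the set of worlds R-reachable from y in exactly 0 steps. Then □^0ψ holds at y, so the antecedent holds at x; validity forces ◇^2ψ at z, giving a w with zR^2w and yR^0w.
First-order correspondent: ∀x ∀y ∀z ((xRy ∧ xR³z) → ∃w (y = w ∧ zR²w)).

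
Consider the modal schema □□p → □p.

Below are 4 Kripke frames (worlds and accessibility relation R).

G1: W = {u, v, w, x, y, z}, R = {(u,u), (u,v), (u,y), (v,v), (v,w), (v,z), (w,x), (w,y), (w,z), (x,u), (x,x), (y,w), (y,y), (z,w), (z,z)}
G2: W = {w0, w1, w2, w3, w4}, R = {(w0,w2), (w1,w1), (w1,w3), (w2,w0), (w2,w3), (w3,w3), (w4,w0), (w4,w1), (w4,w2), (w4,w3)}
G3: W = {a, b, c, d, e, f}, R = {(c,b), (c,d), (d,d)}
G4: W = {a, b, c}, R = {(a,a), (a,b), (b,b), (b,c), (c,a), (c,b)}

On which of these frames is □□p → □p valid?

The schema corresponds to density: ∀x ∀y (Rxy → ∃z (Rxz ∧ Rzy)).
G1: holds.
G2: fails — Rw0w2 but no z with Rw0z and Rzw2.
G3: fails — Rcb but no z with Rcz and Rzb.
G4: holds.

G1, G4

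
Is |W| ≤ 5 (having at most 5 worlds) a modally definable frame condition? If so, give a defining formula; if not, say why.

Not definable by any modal formula

If a class were modally definable it would be closed under disjoint unions (Goldblatt–Thomason).
Any modal formula valid on each of 6 disjoint one-world frames is valid on their disjoint union (validity is preserved under disjoint unions). Each one-world frame has |W|=1≤5, but the union has |W|=6.
Hence having at most 5 worlds is not modally definable.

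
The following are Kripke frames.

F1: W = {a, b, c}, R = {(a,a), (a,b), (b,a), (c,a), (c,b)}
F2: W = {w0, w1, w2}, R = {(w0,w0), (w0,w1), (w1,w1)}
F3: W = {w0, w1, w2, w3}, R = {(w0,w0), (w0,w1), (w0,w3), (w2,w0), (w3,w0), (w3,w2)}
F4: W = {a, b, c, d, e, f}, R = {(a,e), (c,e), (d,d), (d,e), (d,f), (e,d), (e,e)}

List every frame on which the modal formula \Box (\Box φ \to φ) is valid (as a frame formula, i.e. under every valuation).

F2

Frame correspondent (Sahlqvist): \forall x \forall y (Rxy \to Ryy) — i.e. shift-reflexivity.
F1: fails — Rab but not Rbb.
F2: holds.
F3: fails — Rw3w2 but not Rw2w2.
F4: fails — Rdf but not Rff.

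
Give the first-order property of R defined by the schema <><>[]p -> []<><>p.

This is a Sahlqvist (Geach-type) schema ◇^2□^1p → □^1◇^2p.
Minimal-valuation argument: fix x; take any y with xR^2y and any z with xR^1z. Set V(p) to the set of worlds R-reachable from y in exactly 1 step. Then □^1p holds at y, so the antecedent holds at x; validity forces ◇^2p at z, giving a w with zR^2w and yR^1w.
First-order correspondent: forall x forall y forall z ((x R^2 y & xRz) -> exists w (yRw & z R^2 w)).

forall x forall y forall z ((x R^2 y & xRz) -> exists w (yRw & z R^2 w))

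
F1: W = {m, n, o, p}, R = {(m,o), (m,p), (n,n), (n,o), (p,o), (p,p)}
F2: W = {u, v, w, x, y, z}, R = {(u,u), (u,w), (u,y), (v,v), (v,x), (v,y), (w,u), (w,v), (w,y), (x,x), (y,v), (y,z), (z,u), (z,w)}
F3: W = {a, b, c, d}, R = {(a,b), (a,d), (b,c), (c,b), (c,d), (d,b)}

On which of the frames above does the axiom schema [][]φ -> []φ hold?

F1

The schema corresponds to density: forall x forall y (Rxy -> exists z (Rxz & Rzy)).
F1: ✓.
F2: fails — Ryz but no t with Ryt and Rtz.
F3: fails — Rbc but no z with Rbz and Rzc.
Valid on: F1.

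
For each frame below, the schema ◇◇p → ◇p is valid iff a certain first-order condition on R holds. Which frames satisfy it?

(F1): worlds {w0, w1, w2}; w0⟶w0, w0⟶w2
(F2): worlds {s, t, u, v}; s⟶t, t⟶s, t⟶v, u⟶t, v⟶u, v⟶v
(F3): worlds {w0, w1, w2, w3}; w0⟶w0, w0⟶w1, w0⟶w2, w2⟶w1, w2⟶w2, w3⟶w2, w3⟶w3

(F1)

This is the axiom for transitivity; its first-order frame correspondent is ∀x ∀y ∀z (Rxy ∧ Ryz → Rxz).
(F1): ✓.
(F2): fails — Rtv and Rvu but not Rtu.
(F3): fails — Rw3w2 and Rw2w1 but not Rw3w1.
Valid on: (F1).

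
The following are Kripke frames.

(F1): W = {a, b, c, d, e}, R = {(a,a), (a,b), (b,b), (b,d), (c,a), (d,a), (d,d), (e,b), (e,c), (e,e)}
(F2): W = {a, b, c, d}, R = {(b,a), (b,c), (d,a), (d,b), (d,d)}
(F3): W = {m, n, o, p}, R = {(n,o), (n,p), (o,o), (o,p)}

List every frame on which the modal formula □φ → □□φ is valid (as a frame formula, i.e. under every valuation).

(F3)

Frame correspondent (Sahlqvist): ∀x ∀y ∀z (Rxy ∧ Ryz → Rxz) — i.e. transitivity.
(F1): fails — Reb and Rbd but not Red.
(F2): fails — Rdb and Rbc but not Rdc.
(F3): condition met.
Valid on: (F3).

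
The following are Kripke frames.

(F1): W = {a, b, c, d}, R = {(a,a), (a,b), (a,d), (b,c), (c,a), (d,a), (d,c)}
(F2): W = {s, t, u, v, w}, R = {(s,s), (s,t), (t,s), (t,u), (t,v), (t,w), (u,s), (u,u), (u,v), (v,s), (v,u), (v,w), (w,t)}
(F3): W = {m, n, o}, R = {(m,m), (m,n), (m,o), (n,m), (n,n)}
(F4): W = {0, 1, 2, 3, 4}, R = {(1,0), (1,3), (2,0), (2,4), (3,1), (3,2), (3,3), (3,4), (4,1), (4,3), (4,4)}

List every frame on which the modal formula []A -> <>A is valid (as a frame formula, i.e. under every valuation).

(F1), (F2)

This is the axiom for seriality; its first-order frame correspondent is forall x exists y Rxy.
(F1): ✓.
(F2): ✓.
(F3): fails — world o has no successor.
(F4): fails — world 0 has no successor.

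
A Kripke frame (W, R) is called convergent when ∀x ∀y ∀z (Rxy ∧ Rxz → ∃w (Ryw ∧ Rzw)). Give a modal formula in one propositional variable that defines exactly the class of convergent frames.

This is convergence; the standard corresponding axiom is .2: ◇□r → □◇r.
Suppose ◇□r→□◇r is valid. Take Rxy, Rxz and set V(r)={w : Ryw}. Then □r at y so ◇□r at x, so □◇r at x, so ◇r at z, giving w with Rzw and Ryw.

◇□r → □◇r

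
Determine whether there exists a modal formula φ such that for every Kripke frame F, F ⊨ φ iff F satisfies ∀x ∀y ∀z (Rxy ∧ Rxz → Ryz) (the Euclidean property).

Yes, by ◇p → □◇p

The condition is the Euclidean property. A defining modal formula is ◇p → □◇p.
Suppose ◇p→□◇p is valid. Take Rxy, Rxz and set V(p)={y}. Then ◇p at x, so □◇p at x, so ◇p at z, so some w with Rzw has p; w=y, i.e. Rzy. By symmetry of the argument, Ryz.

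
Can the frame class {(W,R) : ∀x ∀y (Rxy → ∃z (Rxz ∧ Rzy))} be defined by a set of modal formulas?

Yes: it is density, defined by the C4 schema □□q → □q.
Suppose □□q→□q is valid. Take Rxy and set V(q)={w : xR²w}. Then □□q at x, so □q at x, so q at y, i.e. ∃z(Rxz∧Rzy).

Yes, by □□q → □q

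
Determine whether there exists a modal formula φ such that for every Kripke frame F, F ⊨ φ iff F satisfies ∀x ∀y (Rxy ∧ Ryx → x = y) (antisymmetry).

Any modally definable frame class is closed under surjective bounded morphisms.
The 4-cycle (worlds w0,w1,w2,w3 with w0→w1→w2→w3→w0) is antisymmetric. Sending even-indexed worlds to • and odd-indexed worlds to ∘ is a surjective bounded morphism onto the two-world frame with •↔∘, which is not antisymmetric.
Hence antisymmetry is not modally definable.

No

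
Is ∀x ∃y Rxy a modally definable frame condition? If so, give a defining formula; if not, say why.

Definable; □q → ◇q defines it

The condition is seriality. A defining modal formula is □q → ◇q.
Suppose □q→◇q is valid. At any x set V(q)=W. Then □q at x, so ◇q at x, so x has a successor.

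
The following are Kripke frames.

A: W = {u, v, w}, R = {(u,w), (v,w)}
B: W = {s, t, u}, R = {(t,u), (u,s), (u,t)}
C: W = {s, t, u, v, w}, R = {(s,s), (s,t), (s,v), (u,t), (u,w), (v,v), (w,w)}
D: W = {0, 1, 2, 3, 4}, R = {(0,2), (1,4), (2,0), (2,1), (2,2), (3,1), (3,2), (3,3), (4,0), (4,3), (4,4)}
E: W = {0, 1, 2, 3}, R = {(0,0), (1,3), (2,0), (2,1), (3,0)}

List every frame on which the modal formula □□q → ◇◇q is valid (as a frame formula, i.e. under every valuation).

D, E

Frame correspondent (Sahlqvist): ∀x ∃w (xR²w ∧ xR²w) — i.e. a generalized confluence (Geach) condition.
A: fails — at u but no t with uR²t and uR²t.
B: fails — at s but no w with sR²w and sR²w.
C: fails — at t but no w* with tR²w* and tR²w*.
D: satisfies the condition.
E: satisfies the condition.
Valid on: D, E.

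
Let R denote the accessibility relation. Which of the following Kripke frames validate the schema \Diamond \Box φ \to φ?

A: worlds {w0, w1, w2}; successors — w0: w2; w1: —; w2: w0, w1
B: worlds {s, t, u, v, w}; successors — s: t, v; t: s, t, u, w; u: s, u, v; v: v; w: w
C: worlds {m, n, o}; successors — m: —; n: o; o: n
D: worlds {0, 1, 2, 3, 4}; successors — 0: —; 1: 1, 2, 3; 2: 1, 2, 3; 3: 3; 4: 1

The schema corresponds to a generalized confluence (Geach) condition: \forall x \forall y (xRy \to \exists w (yRw \wedge x = w)).
A: fails — w2Rw1 but no w with w1Rw and w2=w.
B: fails — sRv but no w* with vRw* and s=w*.
C: satisfies the condition.
D: fails — 1R3 but no w with 3Rw and 1=w.
Valid on: C.

C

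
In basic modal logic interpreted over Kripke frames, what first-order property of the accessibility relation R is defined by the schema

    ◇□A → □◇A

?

convergence: ∀x ∀y ∀z (Rxy ∧ Rxz → ∃w (Ryw ∧ Rzw))

Suppose ◇□A→□◇A is valid. Take Rxy, Rxz and set V(A)={w : Ryw}. Then □A at y so ◇□A at x, so □◇A at x, so ◇A at z, giving w with Rzw and Ryw.
Conversely, any frame satisfying ∀x ∀y ∀z (Rxy ∧ Rxz → ∃w (Ryw ∧ Rzw)) validates the schema.
So the correspondent is convergence.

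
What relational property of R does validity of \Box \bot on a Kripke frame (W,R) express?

□⊥ is valid iff no world has any successor (otherwise □⊥ fails at any world with one).
Conversely, on a frame with emptiness of R the schema holds at every world under every valuation.
So the correspondent is emptiness of R.

emptiness of R: \forall x \forall y \neg Rxy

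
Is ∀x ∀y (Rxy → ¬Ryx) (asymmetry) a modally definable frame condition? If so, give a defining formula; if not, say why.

Any modally definable frame class is closed under surjective bounded morphisms.
The 3-cycle (worlds s,t,u with s→t→u→s) is asymmetric. Mapping every world to a single reflexive point • is a surjective bounded morphism, and the reflexive point is not asymmetric (R•• but asymmetry requires ¬R••).
So no modal formula (or set of formulas) defines exactly the asymmetric frames.

No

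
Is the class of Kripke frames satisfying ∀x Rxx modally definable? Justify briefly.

This is a Sahlqvist condition; the T axiom □q → q defines it.
Suppose □q→q is valid. At any x set V(q)={w : Rxw}. Then □q holds at x, so q holds at x, i.e. Rxx.

Yes — defined by □q → q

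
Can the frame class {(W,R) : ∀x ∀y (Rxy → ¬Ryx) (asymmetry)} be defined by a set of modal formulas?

Not modally definable

Modal frame validity is preserved under surjective bounded morphisms.
The 4-cycle (worlds s,t,u,v with s→t→u→v→s) is asymmetric. Mapping every world to a single reflexive point • is a surjective bounded morphism, and the reflexive point is not asymmetric (R•• but asymmetry requires ¬R••).
Hence asymmetry is not modally definable.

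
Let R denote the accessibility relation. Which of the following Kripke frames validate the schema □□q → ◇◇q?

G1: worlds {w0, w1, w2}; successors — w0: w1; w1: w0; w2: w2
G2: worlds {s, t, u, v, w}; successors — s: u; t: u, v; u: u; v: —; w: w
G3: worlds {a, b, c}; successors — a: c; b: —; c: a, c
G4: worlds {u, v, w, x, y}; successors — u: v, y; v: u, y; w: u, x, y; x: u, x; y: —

G1

The schema corresponds to a generalized confluence (Geach) condition: ∀x ∃w (xR²w ∧ xR²w).
G1: holds.
G2: fails — at v but no w* with vR²w* and vR²w*.
G3: fails — at b but no w with bR²w and bR²w.
G4: fails — at y but no t with yR²t and yR²t.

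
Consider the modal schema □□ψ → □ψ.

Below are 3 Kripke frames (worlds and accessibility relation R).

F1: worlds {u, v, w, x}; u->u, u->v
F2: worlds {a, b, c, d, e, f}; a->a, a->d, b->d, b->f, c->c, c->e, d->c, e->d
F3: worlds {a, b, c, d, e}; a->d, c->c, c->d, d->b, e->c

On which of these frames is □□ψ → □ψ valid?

Frame correspondent (Sahlqvist): ∀x ∀y (Rxy → ∃z (Rxz ∧ Rzy)) — i.e. density.
F1: holds.
F2: fails — Rbf but no z with Rbz and Rzf.
F3: fails — Rdb but no z with Rdz and Rzb.
Valid on: F1.

F1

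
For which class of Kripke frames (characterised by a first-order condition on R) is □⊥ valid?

emptiness of R

□⊥ is valid iff no world has any successor (otherwise □⊥ fails at any world with one).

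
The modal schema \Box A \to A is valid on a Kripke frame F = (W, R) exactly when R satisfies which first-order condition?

reflexivity

Suppose □A→A is valid. At any x set V(A)={w : Rxw}. Then □A holds at x, so A holds at x, i.e. Rxx.
Conversely, on a frame with reflexivity the schema holds at every world under every valuation.
So the correspondent is reflexivity.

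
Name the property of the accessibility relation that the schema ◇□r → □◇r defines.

Suppose ◇□r→□◇r is valid. Take Rxy, Rxz and set V(r)={w : Ryw}. Then □r at y so ◇□r at x, so □◇r at x, so ◇r at z, giving w with Rzw and Ryw.

convergence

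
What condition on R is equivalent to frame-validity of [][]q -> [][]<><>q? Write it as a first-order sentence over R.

forall x forall z (x R^2 z -> exists w (x R^2 w & z R^2 w))

This is a Sahlqvist (Geach-type) schema ◇^0□^2q → □^2◇^2q.
First-order correspondent: forall x forall z (x R^2 z -> exists w (x R^2 w & z R^2 w)).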